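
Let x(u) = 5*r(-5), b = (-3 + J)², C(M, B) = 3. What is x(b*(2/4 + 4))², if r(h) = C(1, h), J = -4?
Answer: 225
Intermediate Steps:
r(h) = 3
b = 49 (b = (-3 - 4)² = (-7)² = 49)
x(u) = 15 (x(u) = 5*3 = 15)
x(b*(2/4 + 4))² = 15² = 225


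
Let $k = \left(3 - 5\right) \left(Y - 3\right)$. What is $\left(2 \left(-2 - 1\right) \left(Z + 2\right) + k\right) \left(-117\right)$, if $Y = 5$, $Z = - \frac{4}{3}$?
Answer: $936$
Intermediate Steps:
$Z = - \frac{4}{3}$ ($Z = \left(-4\right) \frac{1}{3} = - \frac{4}{3} \approx -1.3333$)
$k = -4$ ($k = \left(3 - 5\right) \left(5 - 3\right) = \left(-2\right) 2 = -4$)
$\left(2 \left(-2 - 1\right) \left(Z + 2\right) + k\right) \left(-117\right) = \left(2 \left(-2 - 1\right) \left(- \frac{4}{3} + 2\right) - 4\right) \left(-117\right) = \left(2 \left(\left(-3\right) \frac{2}{3}\right) - 4\right) \left(-117\right) = \left(2 \left(-2\right) - 4\right) \left(-117\right) = \left(-4 - 4\right) \left(-117\right) = \left(-8\right) \left(-117\right) = 936$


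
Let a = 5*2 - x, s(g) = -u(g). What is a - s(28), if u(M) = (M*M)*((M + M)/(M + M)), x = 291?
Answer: 503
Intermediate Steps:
u(M) = M² (u(M) = M²*((2*M)/((2*M))) = M²*((2*M)*(1/(2*M))) = M²*1 = M²)
s(g) = -g²
a = -281 (a = 5*2 - 1*291 = 10 - 291 = -281)
a - s(28) = -281 - (-1)*28² = -281 - (-1)*784 = -281 - 1*(-784) = -281 + 784 = 503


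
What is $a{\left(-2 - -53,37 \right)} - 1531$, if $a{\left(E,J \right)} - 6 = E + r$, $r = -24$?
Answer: $-1498$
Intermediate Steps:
$a{\left(E,J \right)} = -18 + E$ ($a{\left(E,J \right)} = 6 + \left(E - 24\right) = 6 + \left(-24 + E\right) = -18 + E$)
$a{\left(-2 - -53,37 \right)} - 1531 = \left(-18 - -51\right) - 1531 = \left(-18 + \left(-2 + 53\right)\right) - 1531 = \left(-18 + 51\right) - 1531 = 33 - 1531 = -1498$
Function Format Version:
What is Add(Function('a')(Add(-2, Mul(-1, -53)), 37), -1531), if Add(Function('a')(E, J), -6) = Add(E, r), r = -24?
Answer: -1498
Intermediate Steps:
Function('a')(E, J) = Add(-18, E) (Function('a')(E, J) = Add(6, Add(E, -24)) = Add(6, Add(-24, E)) = Add(-18, E))
Add(Function('a')(Add(-2, Mul(-1, -53)), 37), -1531) = Add(Add(-18, Add(-2, Mul(-1, -53))), -1531) = Add(Add(-18, Add(-2, 53)), -1531) = Add(Add(-18, 51), -1531) = Add(33, -1531) = -1498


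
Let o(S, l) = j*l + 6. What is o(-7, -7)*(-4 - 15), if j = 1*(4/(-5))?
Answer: -1102/5 ≈ -220.40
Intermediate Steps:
j = -4/5 (j = 1*(4*(-1/5)) = 1*(-4/5) = -4/5 ≈ -0.80000)
o(S, l) = 6 - 4*l/5 (o(S, l) = -4*l/5 + 6 = 6 - 4*l/5)
o(-7, -7)*(-4 - 15) = (6 - 4/5*(-7))*(-4 - 15) = (6 + 28/5)*(-19) = (58/5)*(-19) = -1102/5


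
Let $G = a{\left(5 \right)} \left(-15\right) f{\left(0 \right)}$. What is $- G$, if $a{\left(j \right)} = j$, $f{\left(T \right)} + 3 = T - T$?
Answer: $-225$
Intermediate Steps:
$f{\left(T \right)} = -3$ ($f{\left(T \right)} = -3 + \left(T - T\right) = -3 + 0 = -3$)
$G = 225$ ($G = 5 \left(-15\right) \left(-3\right) = \left(-75\right) \left(-3\right) = 225$)
$- G = \left(-1\right) 225 = -225$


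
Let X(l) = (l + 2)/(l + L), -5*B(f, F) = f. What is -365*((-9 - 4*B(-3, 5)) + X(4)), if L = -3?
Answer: 1971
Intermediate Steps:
B(f, F) = -f/5
X(l) = (2 + l)/(-3 + l) (X(l) = (l + 2)/(l - 3) = (2 + l)/(-3 + l))
-365*((-9 - 4*B(-3, 5)) + X(4)) = -365*((-9 - (-4)*(-3)/5) + (2 + 4)/(-3 + 4)) = -365*((-9 - 4*⅗) + 6/1) = -365*((-9 - 12/5) + 1*6) = -365*(-57/5 + 6) = -365*(-27/5) = 1971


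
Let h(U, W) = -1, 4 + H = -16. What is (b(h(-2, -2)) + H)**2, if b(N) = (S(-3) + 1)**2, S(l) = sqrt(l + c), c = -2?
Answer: 556 - 96*I*sqrt(5) ≈ 556.0 - 214.66*I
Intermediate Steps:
H = -20 (H = -4 - 16 = -20)
S(l) = sqrt(-2 + l) (S(l) = sqrt(l - 2) = sqrt(-2 + l))
b(N) = (1 + I*sqrt(5))**2 (b(N) = (sqrt(-2 - 3) + 1)**2 = (sqrt(-5) + 1)**2 = (I*sqrt(5) + 1)**2 = (1 + I*sqrt(5))**2)
(b(h(-2, -2)) + H)**2 = ((1 + I*sqrt(5))**2 - 20)**2 = (-20 + (1 + I*sqrt(5))**2)**2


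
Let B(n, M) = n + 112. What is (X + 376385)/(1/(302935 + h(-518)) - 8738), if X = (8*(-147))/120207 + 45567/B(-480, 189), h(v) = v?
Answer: -186427258003776733/4329443278640560 ≈ -43.060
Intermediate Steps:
B(n, M) = 112 + n
X = -1825968379/14745392 (X = (8*(-147))/120207 + 45567/(112 - 480) = -1176*1/120207 + 45567/(-368) = -392/40069 + 45567*(-1/368) = -392/40069 - 45567/368 = -1825968379/14745392 ≈ -123.83)
(X + 376385)/(1/(302935 + h(-518)) - 8738) = (-1825968379/14745392 + 376385)/(1/(302935 - 518) - 8738) = 5548118399541/(14745392*(1/302417 - 8738)) = 5548118399541/(14745392*(-2642519745/302417)) = (5548118399541/14745392)*(-302417/2642519745) = -186427258003776733/4329443278640560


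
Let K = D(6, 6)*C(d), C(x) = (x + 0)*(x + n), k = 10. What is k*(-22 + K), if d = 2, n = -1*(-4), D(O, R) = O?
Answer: 500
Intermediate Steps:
n = 4
C(x) = x*(4 + x) (C(x) = (x + 0)*(x + 4) = x*(4 + x))
K = 72 (K = 6*(2*(4 + 2)) = 6*(2*6) = 6*12 = 72)
k*(-22 + K) = 10*(-22 + 72) = 10*50 = 500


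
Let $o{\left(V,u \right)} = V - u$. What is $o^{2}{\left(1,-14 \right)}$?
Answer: $225$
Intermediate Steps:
$o^{2}{\left(1,-14 \right)} = \left(1 - -14\right)^{2} = \left(1 + 14\right)^{2} = 15^{2} = 225$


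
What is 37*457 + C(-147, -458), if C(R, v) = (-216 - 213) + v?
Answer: 16022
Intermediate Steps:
C(R, v) = -429 + v
37*457 + C(-147, -458) = 37*457 + (-429 - 458) = 16909 - 887 = 16022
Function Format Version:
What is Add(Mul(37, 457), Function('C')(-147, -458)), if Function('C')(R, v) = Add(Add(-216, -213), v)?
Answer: 16022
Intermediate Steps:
Function('C')(R, v) = Add(-429, v)
Add(Mul(37, 457), Function('C')(-147, -458)) = Add(Mul(37, 457), Add(-429, -458)) = Add(16909, -887) = 16022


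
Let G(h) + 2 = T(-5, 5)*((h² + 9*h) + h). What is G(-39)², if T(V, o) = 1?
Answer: 1274641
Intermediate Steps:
G(h) = -2 + h² + 10*h (G(h) = -2 + 1*((h² + 9*h) + h) = -2 + 1*(h² + 10*h) = -2 + (h² + 10*h) = -2 + h² + 10*h)
G(-39)² = (-2 + (-39)² + 10*(-39))² = (-2 + 1521 - 390)² = 1129² = 1274641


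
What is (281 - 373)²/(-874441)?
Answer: -8464/874441 ≈ -0.0096793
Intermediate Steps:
(281 - 373)²/(-874441) = (-92)²*(-1/874441) = 8464*(-1/874441) = -8464/874441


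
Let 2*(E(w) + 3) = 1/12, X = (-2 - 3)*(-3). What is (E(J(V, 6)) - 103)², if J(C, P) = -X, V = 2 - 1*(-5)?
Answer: 6466849/576 ≈ 11227.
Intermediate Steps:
V = 7 (V = 2 + 5 = 7)
X = 15 (X = -5*(-3) = 15)
J(C, P) = -15 (J(C, P) = -1*15 = -15)
E(w) = -71/24 (E(w) = -3 + (½)/12 = -3 + (½)*(1/12) = -3 + 1/24 = -71/24)
(E(J(V, 6)) - 103)² = (-71/24 - 103)² = (-2543/24)² = 6466849/576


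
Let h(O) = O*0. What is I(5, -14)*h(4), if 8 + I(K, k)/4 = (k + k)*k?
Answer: 0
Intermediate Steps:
I(K, k) = -32 + 8*k**2 (I(K, k) = -32 + 4*((k + k)*k) = -32 + 4*((2*k)*k) = -32 + 4*(2*k**2) = -32 + 8*k**2)
h(O) = 0
I(5, -14)*h(4) = (-32 + 8*(-14)**2)*0 = (-32 + 8*196)*0 = (-32 + 1568)*0 = 1536*0 = 0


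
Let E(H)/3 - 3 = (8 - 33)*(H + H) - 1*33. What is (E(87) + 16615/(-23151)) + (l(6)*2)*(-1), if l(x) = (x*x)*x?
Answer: -314221987/23151 ≈ -13573.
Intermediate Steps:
E(H) = -90 - 150*H (E(H) = 9 + 3*((8 - 33)*(H + H) - 1*33) = 9 + 3*(-50*H - 33) = 9 + 3*(-33 - 50*H) = 9 + (-99 - 150*H) = -90 - 150*H)
l(x) = x³ (l(x) = x²*x = x³)
(E(87) + 16615/(-23151)) + (l(6)*2)*(-1) = ((-90 - 150*87) + 16615/(-23151)) + (6³*2)*(-1) = ((-90 - 13050) + 16615*(-1/23151)) + (216*2)*(-1) = (-13140 - 16615/23151) + 432*(-1) = -304220755/23151 - 432 = -314221987/23151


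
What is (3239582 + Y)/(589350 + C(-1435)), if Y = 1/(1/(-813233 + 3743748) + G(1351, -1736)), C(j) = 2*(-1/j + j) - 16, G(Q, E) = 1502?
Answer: 20462314711395789295/3704308445026758102 ≈ 5.5239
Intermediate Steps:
C(j) = -16 - 2/j + 2*j (C(j) = 2*(j - 1/j) - 16 = (-2/j + 2*j) - 16 = -16 - 2/j + 2*j)
Y = 2930515/4401633531 (Y = 1/(1/(-813233 + 3743748) + 1502) = 1/(1/2930515 + 1502) = 1/(4401633531/2930515) = 2930515/4401633531 ≈ 0.00066578)
(3239582 + Y)/(589350 + C(-1435)) = (3239582 + 2930515/4401633531)/(589350 + (-16 - 2/(-1435) + 2*(-1435))) = 14259452760554557/(4401633531*(589350 + (-16 - 2*(-1/1435) - 2870))) = 14259452760554557/(4401633531*(589350 + (-16 + 2/1435 - 2870))) = 14259452760554557/(4401633531*(589350 - 4141408/1435)) = 14259452760554557/(4401633531*(841575842/1435)) = (14259452760554557/4401633531)*(1435/841575842) = 20462314711395789295/3704308445026758102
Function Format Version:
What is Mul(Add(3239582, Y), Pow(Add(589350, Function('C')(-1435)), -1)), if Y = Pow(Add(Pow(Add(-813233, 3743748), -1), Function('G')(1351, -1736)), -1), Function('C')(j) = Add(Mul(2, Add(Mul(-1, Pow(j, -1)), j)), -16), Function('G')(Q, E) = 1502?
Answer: Rational(20462314711395789295, 3704308445026758102) ≈ 5.5239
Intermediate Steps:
Function('C')(j) = Add(-16, Mul(-2, Pow(j, -1)), Mul(2, j)) (Function('C')(j) = Add(Mul(2, Add(j, Mul(-1, Pow(j, -1)))), -16) = Add(Add(Mul(-2, Pow(j, -1)), Mul(2, j)), -16) = Add(-16, Mul(-2, Pow(j, -1)), Mul(2, j)))
Y = Rational(2930515, 4401633531) (Y = Pow(Add(Pow(Add(-813233, 3743748), -1), 1502), -1) = Pow(Add(Pow(2930515, -1), 1502), -1) = Pow(Add(Rational(1, 2930515), 1502), -1) = Pow(Rational(4401633531, 2930515), -1) = Rational(2930515, 4401633531) ≈ 0.00066578)
Mul(Add(3239582, Y), Pow(Add(589350, Function('C')(-1435)), -1)) = Mul(Add(3239582, Rational(2930515, 4401633531)), Pow(Add(589350, Add(-16, Mul(-2, Pow(-1435, -1)), Mul(2, -1435))), -1)) = Mul(Rational(14259452760554557, 4401633531), Pow(Add(589350, Add(-16, Mul(-2, Rational(-1, 1435)), -2870)), -1)) = Mul(Rational(14259452760554557, 4401633531), Pow(Add(589350, Add(-16, Rational(2, 1435), -2870)), -1)) = Mul(Rational(14259452760554557, 4401633531), Pow(Add(589350, Rational(-4141408, 1435)), -1)) = Mul(Rational(14259452760554557, 4401633531), Pow(Rational(841575842, 1435), -1)) = Mul(Rational(14259452760554557, 4401633531), Rational(1435, 841575842)) = Rational(20462314711395789295, 3704308445026758102)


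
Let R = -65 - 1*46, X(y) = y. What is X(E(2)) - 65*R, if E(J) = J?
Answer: 7217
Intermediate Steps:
R = -111 (R = -65 - 46 = -111)
X(E(2)) - 65*R = 2 - 65*(-111) = 2 + 7215 = 7217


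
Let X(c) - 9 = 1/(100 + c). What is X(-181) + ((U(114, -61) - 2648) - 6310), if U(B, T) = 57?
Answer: -720253/81 ≈ -8892.0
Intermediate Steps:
X(c) = 9 + 1/(100 + c)
X(-181) + ((U(114, -61) - 2648) - 6310) = (901 + 9*(-181))/(100 - 181) + ((57 - 2648) - 6310) = (901 - 1629)/(-81) + (-2591 - 6310) = -1/81*(-728) - 8901 = 728/81 - 8901 = -720253/81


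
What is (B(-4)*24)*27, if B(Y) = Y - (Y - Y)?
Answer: -2592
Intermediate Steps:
B(Y) = Y (B(Y) = Y - 1*0 = Y + 0 = Y)
(B(-4)*24)*27 = -4*24*27 = -96*27 = -2592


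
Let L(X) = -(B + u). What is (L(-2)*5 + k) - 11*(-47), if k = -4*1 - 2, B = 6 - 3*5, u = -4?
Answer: 576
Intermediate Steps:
B = -9 (B = 6 - 15 = -9)
k = -6 (k = -4 - 2 = -6)
L(X) = 13 (L(X) = -(-9 - 4) = -1*(-13) = 13)
(L(-2)*5 + k) - 11*(-47) = (13*5 - 6) - 11*(-47) = (65 - 6) + 517 = 59 + 517 = 576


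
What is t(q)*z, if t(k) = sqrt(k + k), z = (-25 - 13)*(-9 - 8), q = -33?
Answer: 646*I*sqrt(66) ≈ 5248.1*I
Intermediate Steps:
z = 646 (z = -38*(-17) = 646)
t(k) = sqrt(2)*sqrt(k) (t(k) = sqrt(2*k) = sqrt(2)*sqrt(k))
t(q)*z = (sqrt(2)*sqrt(-33))*646 = (sqrt(2)*(I*sqrt(33)))*646 = (I*sqrt(66))*646 = 646*I*sqrt(66)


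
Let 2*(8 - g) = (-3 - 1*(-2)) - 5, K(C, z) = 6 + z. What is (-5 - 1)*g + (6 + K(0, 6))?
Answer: -48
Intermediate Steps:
g = 11 (g = 8 - ((-3 - 1*(-2)) - 5)/2 = 8 - ((-3 + 2) - 5)/2 = 8 - (-1 - 5)/2 = 8 - 1/2*(-6) = 8 + 3 = 11)
(-5 - 1)*g + (6 + K(0, 6)) = (-5 - 1)*11 + (6 + (6 + 6)) = -6*11 + (6 + 12) = -66 + 18 = -48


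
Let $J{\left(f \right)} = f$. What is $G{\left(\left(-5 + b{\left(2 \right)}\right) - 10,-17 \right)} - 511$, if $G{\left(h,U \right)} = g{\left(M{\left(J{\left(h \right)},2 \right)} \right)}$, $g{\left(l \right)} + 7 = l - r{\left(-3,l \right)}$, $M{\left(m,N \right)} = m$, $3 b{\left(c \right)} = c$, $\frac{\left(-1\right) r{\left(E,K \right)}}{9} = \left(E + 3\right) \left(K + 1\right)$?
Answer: $- \frac{1597}{3} \approx -532.33$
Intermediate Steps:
$r{\left(E,K \right)} = - 9 \left(1 + K\right) \left(3 + E\right)$ ($r{\left(E,K \right)} = - 9 \left(E + 3\right) \left(K + 1\right) = - 9 \left(3 + E\right) \left(1 + K\right) = - 9 \left(1 + K\right) \left(3 + E\right)$)
$b{\left(c \right)} = \frac{c}{3}$
$g{\left(l \right)} = -7 + l$ ($g{\left(l \right)} = -7 - \left(-27 + 27 - 28 l - - 27 l\right) = -7 + \left(l - \left(-27 - 27 l + 27 + 27 l\right)\right) = -7 + \left(l - 0\right) = -7 + \left(l + 0\right) = -7 + l$)
$G{\left(h,U \right)} = -7 + h$
$G{\left(\left(-5 + b{\left(2 \right)}\right) - 10,-17 \right)} - 511 = \left(-7 + \left(\left(-5 + \frac{1}{3} \cdot 2\right) - 10\right)\right) - 511 = \left(-7 + \left(\left(-5 + \frac{2}{3}\right) + \left(-10 + 0\right)\right)\right) - 511 = \left(-7 - \frac{43}{3}\right) - 511 = - \frac{64}{3} - 511 = - \frac{1597}{3}$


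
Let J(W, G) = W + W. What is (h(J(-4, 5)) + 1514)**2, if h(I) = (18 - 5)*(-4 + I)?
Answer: 1844164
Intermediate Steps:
J(W, G) = 2*W
h(I) = -52 + 13*I (h(I) = 13*(-4 + I) = -52 + 13*I)
(h(J(-4, 5)) + 1514)**2 = ((-52 + 13*(2*(-4))) + 1514)**2 = ((-52 + 13*(-8)) + 1514)**2 = ((-52 - 104) + 1514)**2 = (-156 + 1514)**2 = 1358**2 = 1844164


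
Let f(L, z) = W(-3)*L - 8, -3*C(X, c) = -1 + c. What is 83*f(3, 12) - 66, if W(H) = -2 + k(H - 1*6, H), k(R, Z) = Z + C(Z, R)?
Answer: -1145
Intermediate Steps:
C(X, c) = 1/3 - c/3 (C(X, c) = -(-1 + c)/3 = 1/3 - c/3)
k(R, Z) = 1/3 + Z - R/3 (k(R, Z) = Z + (1/3 - R/3) = 1/3 + Z - R/3)
W(H) = 1/3 + 2*H/3 (W(H) = -2 + (1/3 + H - (H - 1*6)/3) = -2 + (1/3 + H - (H - 6)/3) = -2 + (1/3 + H - (-6 + H)/3) = -2 + (1/3 + H + (2 - H/3)) = -2 + (7/3 + 2*H/3) = 1/3 + 2*H/3)
f(L, z) = -8 - 5*L/3 (f(L, z) = (1/3 + (2/3)*(-3))*L - 8 = (1/3 - 2)*L - 8 = -5*L/3 - 8 = -8 - 5*L/3)
83*f(3, 12) - 66 = 83*(-8 - 5/3*3) - 66 = 83*(-8 - 5) - 66 = 83*(-13) - 66 = -1079 - 66 = -1145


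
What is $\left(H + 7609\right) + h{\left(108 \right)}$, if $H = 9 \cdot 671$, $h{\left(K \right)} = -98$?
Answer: $13550$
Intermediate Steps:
$H = 6039$
$\left(H + 7609\right) + h{\left(108 \right)} = \left(6039 + 7609\right) - 98 = 13648 - 98 = 13550$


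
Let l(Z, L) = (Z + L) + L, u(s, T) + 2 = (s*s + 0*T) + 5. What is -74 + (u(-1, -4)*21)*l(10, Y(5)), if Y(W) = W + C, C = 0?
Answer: 1606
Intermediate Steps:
Y(W) = W (Y(W) = W + 0 = W)
u(s, T) = 3 + s² (u(s, T) = -2 + ((s*s + 0*T) + 5) = -2 + ((s² + 0) + 5) = -2 + (s² + 5) = -2 + (5 + s²) = 3 + s²)
l(Z, L) = Z + 2*L (l(Z, L) = (L + Z) + L = Z + 2*L)
-74 + (u(-1, -4)*21)*l(10, Y(5)) = -74 + ((3 + (-1)²)*21)*(10 + 2*5) = -74 + ((3 + 1)*21)*(10 + 10) = -74 + (4*21)*20 = -74 + 84*20 = -74 + 1680 = 1606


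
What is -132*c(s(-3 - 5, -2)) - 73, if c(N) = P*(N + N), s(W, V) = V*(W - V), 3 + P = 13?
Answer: -31753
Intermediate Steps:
P = 10 (P = -3 + 13 = 10)
c(N) = 20*N (c(N) = 10*(N + N) = 10*(2*N) = 20*N)
-132*c(s(-3 - 5, -2)) - 73 = -2640*(-2*((-3 - 5) - 1*(-2))) - 73 = -2640*(-2*(-8 + 2)) - 73 = -2640*(-2*(-6)) - 73 = -2640*12 - 73 = -132*240 - 73 = -31680 - 73 = -31753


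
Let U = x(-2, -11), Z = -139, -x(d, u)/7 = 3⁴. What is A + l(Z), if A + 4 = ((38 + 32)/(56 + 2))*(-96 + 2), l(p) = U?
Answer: -19849/29 ≈ -684.45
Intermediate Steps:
x(d, u) = -567 (x(d, u) = -7*3⁴ = -7*81 = -567)
U = -567
l(p) = -567
A = -3406/29 (A = -4 + ((38 + 32)/(56 + 2))*(-96 + 2) = -4 + (70/58)*(-94) = -4 + (70*(1/58))*(-94) = -4 + (35/29)*(-94) = -4 - 3290/29 = -3406/29 ≈ -117.45)
A + l(Z) = -3406/29 - 567 = -19849/29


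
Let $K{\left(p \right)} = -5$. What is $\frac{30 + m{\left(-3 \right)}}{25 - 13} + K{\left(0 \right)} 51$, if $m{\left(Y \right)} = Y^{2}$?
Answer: $- \frac{1007}{4} \approx -251.75$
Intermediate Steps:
$\frac{30 + m{\left(-3 \right)}}{25 - 13} + K{\left(0 \right)} 51 = \frac{30 + \left(-3\right)^{2}}{25 - 13} - 255 = \frac{30 + 9}{12} - 255 = 39 \cdot \frac{1}{12} - 255 = \frac{13}{4} - 255 = - \frac{1007}{4}$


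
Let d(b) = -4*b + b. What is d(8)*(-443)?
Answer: 10632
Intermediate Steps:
d(b) = -3*b
d(8)*(-443) = -3*8*(-443) = -24*(-443) = 10632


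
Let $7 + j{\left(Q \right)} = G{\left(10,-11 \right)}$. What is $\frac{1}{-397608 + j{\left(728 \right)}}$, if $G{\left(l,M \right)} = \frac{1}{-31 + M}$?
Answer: $- \frac{42}{16699831} \approx -2.515 \cdot 10^{-6}$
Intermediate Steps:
$j{\left(Q \right)} = - \frac{295}{42}$ ($j{\left(Q \right)} = -7 + \frac{1}{-31 - 11} = -7 + \frac{1}{-42} = -7 - \frac{1}{42} = - \frac{295}{42}$)
$\frac{1}{-397608 + j{\left(728 \right)}} = \frac{1}{-397608 - \frac{295}{42}} = \frac{1}{- \frac{16699831}{42}} = - \frac{42}{16699831}$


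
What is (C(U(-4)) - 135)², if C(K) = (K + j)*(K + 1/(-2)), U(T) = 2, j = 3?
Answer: 65025/4 ≈ 16256.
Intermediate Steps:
C(K) = (3 + K)*(-½ + K) (C(K) = (K + 3)*(K + 1/(-2)) = (3 + K)*(K - ½) = (3 + K)*(-½ + K))
(C(U(-4)) - 135)² = ((-3/2 + 2² + (5/2)*2) - 135)² = ((-3/2 + 4 + 5) - 135)² = (15/2 - 135)² = (-255/2)² = 65025/4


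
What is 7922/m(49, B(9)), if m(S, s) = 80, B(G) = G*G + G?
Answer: 3961/40 ≈ 99.025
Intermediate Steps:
B(G) = G + G**2 (B(G) = G**2 + G = G + G**2)
7922/m(49, B(9)) = 7922/80 = 7922*(1/80) = 3961/40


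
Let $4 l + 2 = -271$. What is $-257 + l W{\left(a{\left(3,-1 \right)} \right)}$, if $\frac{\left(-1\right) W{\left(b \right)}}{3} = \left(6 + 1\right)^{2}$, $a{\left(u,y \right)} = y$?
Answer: $\frac{39103}{4} \approx 9775.8$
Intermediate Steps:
$W{\left(b \right)} = -147$ ($W{\left(b \right)} = - 3 \left(6 + 1\right)^{2} = - 3 \cdot 7^{2} = \left(-3\right) 49 = -147$)
$l = - \frac{273}{4}$ ($l = - \frac{1}{2} + \frac{1}{4} \left(-271\right) = - \frac{1}{2} - \frac{271}{4} = - \frac{273}{4} \approx -68.25$)
$-257 + l W{\left(a{\left(3,-1 \right)} \right)} = -257 - - \frac{40131}{4} = -257 + \frac{40131}{4} = \frac{39103}{4}$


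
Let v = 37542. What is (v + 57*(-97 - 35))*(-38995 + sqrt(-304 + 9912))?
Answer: -1170551910 + 60036*sqrt(2402) ≈ -1.1676e+9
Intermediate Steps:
(v + 57*(-97 - 35))*(-38995 + sqrt(-304 + 9912)) = (37542 + 57*(-97 - 35))*(-38995 + sqrt(-304 + 9912)) = (37542 + 57*(-132))*(-38995 + sqrt(9608)) = (37542 - 7524)*(-38995 + 2*sqrt(2402)) = 30018*(-38995 + 2*sqrt(2402)) = -1170551910 + 60036*sqrt(2402)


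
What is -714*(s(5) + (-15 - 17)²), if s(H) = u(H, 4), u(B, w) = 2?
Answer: -732564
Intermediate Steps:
s(H) = 2
-714*(s(5) + (-15 - 17)²) = -714*(2 + (-15 - 17)²) = -714*(2 + (-32)²) = -714*(2 + 1024) = -714*1026 = -732564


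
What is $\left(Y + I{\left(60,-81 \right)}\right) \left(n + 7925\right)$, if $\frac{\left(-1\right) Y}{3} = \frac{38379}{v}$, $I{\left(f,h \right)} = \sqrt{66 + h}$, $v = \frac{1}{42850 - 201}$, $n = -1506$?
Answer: $-31520357723547 + 6419 i \sqrt{15} \approx -3.152 \cdot 10^{13} + 24861.0 i$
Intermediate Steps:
$v = \frac{1}{42649} \approx 2.3447 \cdot 10^{-5}$
$Y = -4910477913$ ($Y = - 3 \cdot 38379 \frac{1}{\frac{1}{42649}} = - 3 \cdot 38379 \cdot 42649 = \left(-3\right) 1636825971 = -4910477913$)
$\left(Y + I{\left(60,-81 \right)}\right) \left(n + 7925\right) = \left(-4910477913 + \sqrt{66 - 81}\right) \left(-1506 + 7925\right) = \left(-4910477913 + \sqrt{-15}\right) 6419 = \left(-4910477913 + i \sqrt{15}\right) 6419 = -31520357723547 + 6419 i \sqrt{15}$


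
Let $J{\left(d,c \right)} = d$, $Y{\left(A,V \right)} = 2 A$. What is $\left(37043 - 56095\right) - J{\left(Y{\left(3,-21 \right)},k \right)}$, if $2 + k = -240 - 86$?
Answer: $-19058$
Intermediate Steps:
$k = -328$ ($k = -2 - 326 = -328$)
$\left(37043 - 56095\right) - J{\left(Y{\left(3,-21 \right)},k \right)} = \left(37043 - 56095\right) - 2 \cdot 3 = \left(37043 - 56095\right) - 6 = -19052 - 6 = -19058$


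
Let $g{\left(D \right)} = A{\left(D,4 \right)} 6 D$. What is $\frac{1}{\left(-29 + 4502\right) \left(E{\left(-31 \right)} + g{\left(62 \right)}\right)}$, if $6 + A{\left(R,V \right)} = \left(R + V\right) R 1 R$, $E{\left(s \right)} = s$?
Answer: $\frac{1}{422142170625} \approx 2.3689 \cdot 10^{-12}$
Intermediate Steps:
$A{\left(R,V \right)} = -6 + R^{2} \left(R + V\right)$ ($A{\left(R,V \right)} = -6 + \left(R + V\right) R 1 R = -6 + R \left(R + V\right) 1 R = -6 + R \left(R + V\right) R = -6 + R^{2} \left(R + V\right)$)
$g{\left(D \right)} = D \left(-36 + 6 D^{3} + 24 D^{2}\right)$ ($g{\left(D \right)} = \left(-6 + D^{3} + 4 D^{2}\right) 6 D = \left(-36 + 6 D^{3} + 24 D^{2}\right) D = D \left(-36 + 6 D^{3} + 24 D^{2}\right)$)
$\frac{1}{\left(-29 + 4502\right) \left(E{\left(-31 \right)} + g{\left(62 \right)}\right)} = \frac{1}{\left(-29 + 4502\right) \left(-31 + 6 \cdot 62 \left(-6 + 62^{3} + 4 \cdot 62^{2}\right)\right)} = \frac{1}{4473 \left(-31 + 6 \cdot 62 \left(-6 + 238328 + 4 \cdot 3844\right)\right)} = \frac{1}{4473 \left(-31 + 6 \cdot 62 \left(-6 + 238328 + 15376\right)\right)} = \frac{1}{4473 \left(-31 + 6 \cdot 62 \cdot 253698\right)} = \frac{1}{4473 \left(-31 + 94375656\right)} = \frac{1}{4473 \cdot 94375625} = \frac{1}{422142170625}$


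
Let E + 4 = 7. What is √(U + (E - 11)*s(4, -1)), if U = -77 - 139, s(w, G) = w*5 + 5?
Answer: 4*I*√26 ≈ 20.396*I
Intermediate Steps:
s(w, G) = 5 + 5*w (s(w, G) = 5*w + 5 = 5 + 5*w)
E = 3 (E = -4 + 7 = 3)
U = -216
√(U + (E - 11)*s(4, -1)) = √(-216 + (3 - 11)*(5 + 5*4)) = √(-216 - 8*(5 + 20)) = √(-216 - 8*25) = √(-216 - 200) = √(-416) = 4*I*√26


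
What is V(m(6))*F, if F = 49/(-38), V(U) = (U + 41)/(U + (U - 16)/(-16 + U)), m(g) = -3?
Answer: 49/2 ≈ 24.500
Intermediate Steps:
V(U) = (41 + U)/(1 + U) (V(U) = (41 + U)/(U + (-16 + U)/(-16 + U)) = (41 + U)/(U + 1) = (41 + U)/(1 + U))
F = -49/38 (F = 49*(-1/38) = -49/38 ≈ -1.2895)
V(m(6))*F = ((41 - 3)/(1 - 3))*(-49/38) = (38/(-2))*(-49/38) = -½*38*(-49/38) = -19*(-49/38) = 49/2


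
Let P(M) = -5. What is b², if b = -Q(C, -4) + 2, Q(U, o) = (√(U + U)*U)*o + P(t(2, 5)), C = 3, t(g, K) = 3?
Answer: 913 + 168*√6 ≈ 1324.5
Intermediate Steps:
Q(U, o) = -5 + o*√2*U^(3/2) (Q(U, o) = (√(U + U)*U)*o - 5 = (√(2*U)*U)*o - 5 = ((√2*√U)*U)*o - 5 = (√2*U^(3/2))*o - 5 = o*√2*U^(3/2) - 5 = -5 + o*√2*U^(3/2))
b = 7 + 12*√6 (b = -(-5 - 4*√2*3^(3/2)) + 2 = -(-5 - 4*√2*3*√3) + 2 = -(-5 - 12*√6) + 2 = (5 + 12*√6) + 2 = 7 + 12*√6 ≈ 36.394)
b² = (7 + 12*√6)²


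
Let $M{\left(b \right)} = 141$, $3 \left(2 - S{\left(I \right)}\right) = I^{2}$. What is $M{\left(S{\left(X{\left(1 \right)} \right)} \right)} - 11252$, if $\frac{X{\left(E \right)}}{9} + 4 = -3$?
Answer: $-11111$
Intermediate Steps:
$X{\left(E \right)} = -63$ ($X{\left(E \right)} = -36 + 9 \left(-3\right) = -36 - 27 = -63$)
$S{\left(I \right)} = 2 - \frac{I^{2}}{3}$
$M{\left(S{\left(X{\left(1 \right)} \right)} \right)} - 11252 = 141 - 11252 = -11111$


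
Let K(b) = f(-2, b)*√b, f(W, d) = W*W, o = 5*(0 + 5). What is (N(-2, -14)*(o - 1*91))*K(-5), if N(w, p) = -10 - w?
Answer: 2112*I*√5 ≈ 4722.6*I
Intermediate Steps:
o = 25 (o = 5*5 = 25)
f(W, d) = W²
K(b) = 4*√b (K(b) = (-2)²*√b = 4*√b)
(N(-2, -14)*(o - 1*91))*K(-5) = ((-10 - 1*(-2))*(25 - 1*91))*(4*√(-5)) = ((-10 + 2)*(25 - 91))*(4*(I*√5)) = (-8*(-66))*(4*I*√5) = 528*(4*I*√5) = 2112*I*√5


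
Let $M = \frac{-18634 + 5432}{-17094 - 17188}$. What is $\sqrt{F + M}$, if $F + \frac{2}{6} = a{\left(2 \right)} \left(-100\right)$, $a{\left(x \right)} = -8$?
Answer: $\frac{\sqrt{2115596831226}}{51423} \approx 28.285$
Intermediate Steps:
$M = \frac{6601}{17141}$ ($M = - \frac{13202}{-34282} = \left(-13202\right) \left(- \frac{1}{34282}\right) = \frac{6601}{17141} \approx 0.3851$)
$F = \frac{2399}{3}$ ($F = - \frac{1}{3} - -800 = - \frac{1}{3} + 800 = \frac{2399}{3} \approx 799.67$)
$\sqrt{F + M} = \sqrt{\frac{2399}{3} + \frac{6601}{17141}} = \sqrt{\frac{41141062}{51423}} = \frac{\sqrt{2115596831226}}{51423}$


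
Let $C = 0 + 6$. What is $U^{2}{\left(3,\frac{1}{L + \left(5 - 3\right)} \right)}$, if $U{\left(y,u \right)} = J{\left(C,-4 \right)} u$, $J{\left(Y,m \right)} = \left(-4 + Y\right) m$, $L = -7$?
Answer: $\frac{64}{25} \approx 2.56$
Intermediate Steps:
$C = 6$
$J{\left(Y,m \right)} = m \left(-4 + Y\right)$
$U{\left(y,u \right)} = - 8 u$ ($U{\left(y,u \right)} = - 4 \left(-4 + 6\right) u = \left(-4\right) 2 u = - 8 u$)
$U^{2}{\left(3,\frac{1}{L + \left(5 - 3\right)} \right)} = \left(- \frac{8}{-7 + \left(5 - 3\right)}\right)^{2} = \left(- \frac{8}{-7 + 2}\right)^{2} = \left(- \frac{8}{-5}\right)^{2} = \left(\left(-8\right) \left(- \frac{1}{5}\right)\right)^{2} = \left(\frac{8}{5}\right)^{2} = \frac{64}{25}$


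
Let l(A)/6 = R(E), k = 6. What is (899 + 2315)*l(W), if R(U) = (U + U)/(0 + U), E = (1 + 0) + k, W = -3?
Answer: 38568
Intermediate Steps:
E = 7 (E = (1 + 0) + 6 = 1 + 6 = 7)
R(U) = 2 (R(U) = (2*U)/U = 2)
l(A) = 12 (l(A) = 6*2 = 12)
(899 + 2315)*l(W) = (899 + 2315)*12 = 3214*12 = 38568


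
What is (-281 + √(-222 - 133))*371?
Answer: -104251 + 371*I*√355 ≈ -1.0425e+5 + 6990.2*I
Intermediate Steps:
(-281 + √(-222 - 133))*371 = (-281 + √(-355))*371 = (-281 + I*√355)*371 = -104251 + 371*I*√355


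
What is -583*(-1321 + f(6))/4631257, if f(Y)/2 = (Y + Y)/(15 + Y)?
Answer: 5386337/32418799 ≈ 0.16615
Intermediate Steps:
f(Y) = 4*Y/(15 + Y) (f(Y) = 2*((Y + Y)/(15 + Y)) = 2*((2*Y)/(15 + Y)) = 2*(2*Y/(15 + Y)) = 4*Y/(15 + Y))
-583*(-1321 + f(6))/4631257 = -583*(-1321 + 4*6/(15 + 6))/4631257 = -583*(-1321 + 4*6/21)*(1/4631257) = -583*(-1321 + 4*6*(1/21))*(1/4631257) = -583*(-1321 + 8/7)*(1/4631257) = -583*(-9239/7)*(1/4631257) = (5386337/7)*(1/4631257) = 5386337/32418799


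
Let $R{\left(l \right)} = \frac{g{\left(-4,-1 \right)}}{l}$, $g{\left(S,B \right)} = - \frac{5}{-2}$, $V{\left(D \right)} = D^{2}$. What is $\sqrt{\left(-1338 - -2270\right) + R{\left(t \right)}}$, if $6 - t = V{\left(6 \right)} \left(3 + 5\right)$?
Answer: $\frac{\sqrt{74115663}}{282} \approx 30.529$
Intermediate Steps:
$t = -282$ ($t = 6 - 6^{2} \left(3 + 5\right) = 6 - 36 \cdot 8 = 6 - 288 = -282$)
$g{\left(S,B \right)} = \frac{5}{2}$ ($g{\left(S,B \right)} = \left(-5\right) \left(- \frac{1}{2}\right) = \frac{5}{2}$)
$R{\left(l \right)} = \frac{5}{2 l}$
$\sqrt{\left(-1338 - -2270\right) + R{\left(t \right)}} = \sqrt{\left(-1338 - -2270\right) + \frac{5}{2 \left(-282\right)}} = \sqrt{\left(-1338 + 2270\right) + \frac{5}{2} \left(- \frac{1}{282}\right)} = \sqrt{932 - \frac{5}{564}} = \sqrt{\frac{525643}{564}} = \frac{\sqrt{74115663}}{282}$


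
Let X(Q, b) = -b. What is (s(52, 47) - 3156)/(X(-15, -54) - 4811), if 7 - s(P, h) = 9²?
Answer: 3230/4757 ≈ 0.67900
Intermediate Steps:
s(P, h) = -74 (s(P, h) = 7 - 1*9² = 7 - 1*81 = 7 - 81 = -74)
(s(52, 47) - 3156)/(X(-15, -54) - 4811) = (-74 - 3156)/(-1*(-54) - 4811) = -3230/(54 - 4811) = -3230/(-4757) = -3230*(-1/4757) = 3230/4757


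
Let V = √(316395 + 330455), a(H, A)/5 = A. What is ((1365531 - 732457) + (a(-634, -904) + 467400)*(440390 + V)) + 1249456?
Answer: 203849605730 + 2314400*√25874 ≈ 2.0422e+11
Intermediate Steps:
a(H, A) = 5*A
V = 5*√25874 (V = √646850 = 5*√25874 ≈ 804.27)
((1365531 - 732457) + (a(-634, -904) + 467400)*(440390 + V)) + 1249456 = ((1365531 - 732457) + (5*(-904) + 467400)*(440390 + 5*√25874)) + 1249456 = (633074 + (-4520 + 467400)*(440390 + 5*√25874)) + 1249456 = (633074 + 462880*(440390 + 5*√25874)) + 1249456 = (633074 + (203847723200 + 2314400*√25874)) + 1249456 = (203848356274 + 2314400*√25874) + 1249456 = 203849605730 + 2314400*√25874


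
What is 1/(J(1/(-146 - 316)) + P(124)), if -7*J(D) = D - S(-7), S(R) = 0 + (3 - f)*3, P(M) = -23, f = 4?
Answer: -3234/75767 ≈ -0.042683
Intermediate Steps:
S(R) = -3 (S(R) = 0 + (3 - 1*4)*3 = 0 + (3 - 4)*3 = 0 - 1*3 = 0 - 3 = -3)
J(D) = -3/7 - D/7 (J(D) = -(D - 1*(-3))/7 = -(D + 3)/7 = -(3 + D)/7 = -3/7 - D/7)
1/(J(1/(-146 - 316)) + P(124)) = 1/((-3/7 - 1/(7*(-146 - 316))) - 23) = 1/((-3/7 - ⅐/(-462)) - 23) = 1/((-3/7 - ⅐*(-1/462)) - 23) = 1/((-3/7 + 1/3234) - 23) = 1/(-1385/3234 - 23) = 1/(-75767/3234) = -3234/75767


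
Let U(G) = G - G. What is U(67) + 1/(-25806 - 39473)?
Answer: -1/65279 ≈ -1.5319e-5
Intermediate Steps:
U(G) = 0
U(67) + 1/(-25806 - 39473) = 0 + 1/(-25806 - 39473) = 0 + 1/(-65279) = 0 - 1/65279 = -1/65279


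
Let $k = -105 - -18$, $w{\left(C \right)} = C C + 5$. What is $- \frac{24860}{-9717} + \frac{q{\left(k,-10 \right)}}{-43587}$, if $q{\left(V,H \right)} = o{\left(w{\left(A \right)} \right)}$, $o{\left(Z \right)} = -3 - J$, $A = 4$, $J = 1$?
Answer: $\frac{361203896}{141178293} \approx 2.5585$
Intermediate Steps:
$w{\left(C \right)} = 5 + C^{2}$ ($w{\left(C \right)} = C^{2} + 5 = 5 + C^{2}$)
$k = -87$ ($k = -105 + 18 = -87$)
$o{\left(Z \right)} = -4$ ($o{\left(Z \right)} = -3 - 1 = -4$)
$q{\left(V,H \right)} = -4$
$- \frac{24860}{-9717} + \frac{q{\left(k,-10 \right)}}{-43587} = - \frac{24860}{-9717} - \frac{4}{-43587} = \left(-24860\right) \left(- \frac{1}{9717}\right) - - \frac{4}{43587} = \frac{24860}{9717} + \frac{4}{43587} = \frac{361203896}{141178293}$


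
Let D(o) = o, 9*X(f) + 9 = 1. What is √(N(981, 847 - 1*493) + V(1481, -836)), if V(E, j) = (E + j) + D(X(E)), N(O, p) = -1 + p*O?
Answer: √3131254/3 ≈ 589.84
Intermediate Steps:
X(f) = -8/9 (X(f) = -1 + (⅑)*1 = -1 + ⅑ = -8/9)
N(O, p) = -1 + O*p
V(E, j) = -8/9 + E + j (V(E, j) = (E + j) - 8/9 = -8/9 + E + j)
√(N(981, 847 - 1*493) + V(1481, -836)) = √((-1 + 981*(847 - 1*493)) + (-8/9 + 1481 - 836)) = √((-1 + 981*(847 - 493)) + 5797/9) = √((-1 + 981*354) + 5797/9) = √((-1 + 347274) + 5797/9) = √(347273 + 5797/9) = √(3131254/9) = √3131254/3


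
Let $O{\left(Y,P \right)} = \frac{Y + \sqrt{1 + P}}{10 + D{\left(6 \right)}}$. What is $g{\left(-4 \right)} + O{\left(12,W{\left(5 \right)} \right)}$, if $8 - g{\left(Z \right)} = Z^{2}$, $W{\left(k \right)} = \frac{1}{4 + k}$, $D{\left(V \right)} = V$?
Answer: $- \frac{29}{4} + \frac{\sqrt{10}}{48} \approx -7.1841$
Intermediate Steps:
$g{\left(Z \right)} = 8 - Z^{2}$
$O{\left(Y,P \right)} = \frac{Y}{16} + \frac{\sqrt{1 + P}}{16}$ ($O{\left(Y,P \right)} = \frac{Y + \sqrt{1 + P}}{10 + 6} = \frac{Y + \sqrt{1 + P}}{16} = \left(Y + \sqrt{1 + P}\right) \frac{1}{16} = \frac{Y}{16} + \frac{\sqrt{1 + P}}{16}$)
$g{\left(-4 \right)} + O{\left(12,W{\left(5 \right)} \right)} = \left(8 - \left(-4\right)^{2}\right) + \left(\frac{1}{16} \cdot 12 + \frac{\sqrt{1 + \frac{1}{4 + 5}}}{16}\right) = \left(8 - 16\right) + \left(\frac{3}{4} + \frac{\sqrt{1 + \frac{1}{9}}}{16}\right) = -8 + \left(\frac{3}{4} + \frac{\sqrt{\frac{10}{9}}}{16}\right) = -8 + \left(\frac{3}{4} + \frac{\frac{1}{3} \sqrt{10}}{16}\right) = -8 + \left(\frac{3}{4} + \frac{\sqrt{10}}{48}\right) = - \frac{29}{4} + \frac{\sqrt{10}}{48}$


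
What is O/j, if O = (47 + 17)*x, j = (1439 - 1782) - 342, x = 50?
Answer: -640/137 ≈ -4.6715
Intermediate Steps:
j = -685 (j = -343 - 342 = -685)
O = 3200 (O = (47 + 17)*50 = 64*50 = 3200)
O/j = 3200/(-685) = 3200*(-1/685) = -640/137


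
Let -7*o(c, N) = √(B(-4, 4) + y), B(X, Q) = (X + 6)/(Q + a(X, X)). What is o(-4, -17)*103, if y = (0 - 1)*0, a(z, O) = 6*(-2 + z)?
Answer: -103*I/28 ≈ -3.6786*I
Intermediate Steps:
a(z, O) = -12 + 6*z
B(X, Q) = (6 + X)/(-12 + Q + 6*X) (B(X, Q) = (X + 6)/(Q + (-12 + 6*X)) = (6 + X)/(-12 + Q + 6*X))
y = 0 (y = -1*0 = 0)
o(c, N) = -I/28 (o(c, N) = -√((6 - 4)/(-12 + 4 + 6*(-4)) + 0)/7 = -√(2/(-12 + 4 - 24) + 0)/7 = -√(2/(-32) + 0)/7 = -√(-1/32*2 + 0)/7 = -√(-1/16 + 0)/7 = -I/28)
o(-4, -17)*103 = -I/28*103 = -103*I/28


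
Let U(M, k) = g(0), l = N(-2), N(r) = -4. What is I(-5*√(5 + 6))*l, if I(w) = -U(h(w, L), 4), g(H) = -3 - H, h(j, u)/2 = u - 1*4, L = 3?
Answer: -12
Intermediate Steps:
h(j, u) = -8 + 2*u (h(j, u) = 2*(u - 1*4) = 2*(u - 4) = 2*(-4 + u) = -8 + 2*u)
l = -4
U(M, k) = -3 (U(M, k) = -3 - 1*0 = -3 + 0 = -3)
I(w) = 3 (I(w) = -1*(-3) = 3)
I(-5*√(5 + 6))*l = 3*(-4) = -12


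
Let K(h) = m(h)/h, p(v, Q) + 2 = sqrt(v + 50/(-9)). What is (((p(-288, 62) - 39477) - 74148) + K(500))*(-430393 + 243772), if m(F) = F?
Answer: 21204997746 - 62207*I*sqrt(2642) ≈ 2.1205e+10 - 3.1975e+6*I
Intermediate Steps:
p(v, Q) = -2 + sqrt(-50/9 + v) (p(v, Q) = -2 + sqrt(v + 50/(-9)) = -2 + sqrt(v + 50*(-1/9)) = -2 + sqrt(v - 50/9) = -2 + sqrt(-50/9 + v))
K(h) = 1 (K(h) = h/h = 1)
(((p(-288, 62) - 39477) - 74148) + K(500))*(-430393 + 243772) = ((((-2 + sqrt(-50 + 9*(-288))/3) - 39477) - 74148) + 1)*(-430393 + 243772) = ((((-2 + sqrt(-50 - 2592)/3) - 39477) - 74148) + 1)*(-186621) = ((((-2 + sqrt(-2642)/3) - 39477) - 74148) + 1)*(-186621) = ((((-2 + (I*sqrt(2642))/3) - 39477) - 74148) + 1)*(-186621) = ((((-2 + I*sqrt(2642)/3) - 39477) - 74148) + 1)*(-186621) = (((-39479 + I*sqrt(2642)/3) - 74148) + 1)*(-186621) = ((-113627 + I*sqrt(2642)/3) + 1)*(-186621) = (-113626 + I*sqrt(2642)/3)*(-186621) = 21204997746 - 62207*I*sqrt(2642)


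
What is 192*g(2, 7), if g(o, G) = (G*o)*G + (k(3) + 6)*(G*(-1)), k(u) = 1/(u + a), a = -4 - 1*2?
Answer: 11200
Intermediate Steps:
a = -6 (a = -4 - 2 = -6)
k(u) = 1/(-6 + u) (k(u) = 1/(u - 6) = 1/(-6 + u))
g(o, G) = -17*G/3 + o*G**2 (g(o, G) = (G*o)*G + (1/(-6 + 3) + 6)*(G*(-1)) = o*G**2 + (1/(-3) + 6)*(-G) = o*G**2 + (-1/3 + 6)*(-G) = o*G**2 + 17*(-G)/3 = o*G**2 - 17*G/3 = -17*G/3 + o*G**2)
192*g(2, 7) = 192*((1/3)*7*(-17 + 3*7*2)) = 192*((1/3)*7*(-17 + 42)) = 192*((1/3)*7*25) = 192*(175/3) = 11200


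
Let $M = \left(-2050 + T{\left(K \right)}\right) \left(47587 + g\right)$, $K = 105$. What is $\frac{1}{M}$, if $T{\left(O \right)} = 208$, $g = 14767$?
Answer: $- \frac{1}{114856068} \approx -8.7066 \cdot 10^{-9}$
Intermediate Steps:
$M = -114856068$ ($M = \left(-2050 + 208\right) \left(47587 + 14767\right) = \left(-1842\right) 62354 = -114856068$)
$\frac{1}{M} = \frac{1}{-114856068} = - \frac{1}{114856068}$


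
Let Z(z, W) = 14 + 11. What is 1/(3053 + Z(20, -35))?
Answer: 1/3078 ≈ 0.00032489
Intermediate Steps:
Z(z, W) = 25
1/(3053 + Z(20, -35)) = 1/(3053 + 25) = 1/3078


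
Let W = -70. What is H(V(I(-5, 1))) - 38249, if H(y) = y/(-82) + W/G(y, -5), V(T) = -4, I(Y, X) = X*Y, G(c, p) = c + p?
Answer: -14110993/369 ≈ -38241.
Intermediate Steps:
H(y) = -70/(-5 + y) - y/82 (H(y) = y/(-82) - 70/(y - 5) = y*(-1/82) - 70/(-5 + y) = -y/82 - 70/(-5 + y) = -70/(-5 + y) - y/82)
H(V(I(-5, 1))) - 38249 = (-5740 - 1*(-4)*(-5 - 4))/(82*(-5 - 4)) - 38249 = (1/82)*(-5740 - 1*(-4)*(-9))/(-9) - 38249 = (1/82)*(-⅑)*(-5740 - 36) - 38249 = (1/82)*(-⅑)*(-5776) - 38249 = 2888/369 - 38249 = -14110993/369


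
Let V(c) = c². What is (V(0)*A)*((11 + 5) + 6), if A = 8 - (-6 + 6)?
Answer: 0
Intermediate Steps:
A = 8 (A = 8 - 1*0 = 8 + 0 = 8)
(V(0)*A)*((11 + 5) + 6) = (0²*8)*((11 + 5) + 6) = (0*8)*(16 + 6) = 0*22 = 0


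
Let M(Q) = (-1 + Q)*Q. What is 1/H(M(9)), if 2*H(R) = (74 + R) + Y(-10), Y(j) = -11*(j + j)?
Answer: 1/183 ≈ 0.0054645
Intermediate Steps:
M(Q) = Q*(-1 + Q)
Y(j) = -22*j
H(R) = 147 + R/2 (H(R) = ((74 + R) - 22*(-10))/2 = ((74 + R) + 220)/2 = (294 + R)/2 = 147 + R/2)
1/H(M(9)) = 1/(147 + (9*(-1 + 9))/2) = 1/(147 + (9*8)/2) = 1/(147 + (½)*72) = 1/(147 + 36) = 1/183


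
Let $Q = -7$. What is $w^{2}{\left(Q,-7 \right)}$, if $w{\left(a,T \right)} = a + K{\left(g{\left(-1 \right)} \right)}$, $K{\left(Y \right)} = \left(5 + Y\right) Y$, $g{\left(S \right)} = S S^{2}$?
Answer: $121$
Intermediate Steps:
$g{\left(S \right)} = S^{3}$
$K{\left(Y \right)} = Y \left(5 + Y\right)$
$w{\left(a,T \right)} = -4 + a$ ($w{\left(a,T \right)} = a + \left(-1\right)^{3} \left(5 + \left(-1\right)^{3}\right) = a - \left(5 - 1\right) = a - 4 = -4 + a$)
$w^{2}{\left(Q,-7 \right)} = \left(-4 - 7\right)^{2} = \left(-11\right)^{2} = 121$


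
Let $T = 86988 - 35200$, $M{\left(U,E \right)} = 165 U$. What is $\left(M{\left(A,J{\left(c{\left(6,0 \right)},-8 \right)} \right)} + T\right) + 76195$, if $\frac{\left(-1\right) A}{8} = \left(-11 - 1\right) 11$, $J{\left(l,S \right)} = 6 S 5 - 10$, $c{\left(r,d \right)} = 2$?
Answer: $302223$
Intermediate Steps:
$J{\left(l,S \right)} = -10 + 30 S$ ($J{\left(l,S \right)} = 30 S - 10 = -10 + 30 S$)
$A = 1056$ ($A = - 8 \left(-11 - 1\right) 11 = - 8 \left(\left(-12\right) 11\right) = \left(-8\right) \left(-132\right) = 1056$)
$T = 51788$ ($T = 86988 - 35200 = 51788$)
$\left(M{\left(A,J{\left(c{\left(6,0 \right)},-8 \right)} \right)} + T\right) + 76195 = \left(165 \cdot 1056 + 51788\right) + 76195 = \left(174240 + 51788\right) + 76195 = 226028 + 76195 = 302223$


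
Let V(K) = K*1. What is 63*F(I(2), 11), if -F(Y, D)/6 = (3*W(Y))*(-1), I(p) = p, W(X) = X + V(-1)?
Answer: 1134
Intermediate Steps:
V(K) = K
W(X) = -1 + X (W(X) = X - 1 = -1 + X)
F(Y, D) = -18 + 18*Y (F(Y, D) = -6*3*(-1 + Y)*(-1) = -6*(-3 + 3*Y)*(-1) = -6*(3 - 3*Y) = -18 + 18*Y)
63*F(I(2), 11) = 63*(-18 + 18*2) = 63*(-18 + 36) = 63*18 = 1134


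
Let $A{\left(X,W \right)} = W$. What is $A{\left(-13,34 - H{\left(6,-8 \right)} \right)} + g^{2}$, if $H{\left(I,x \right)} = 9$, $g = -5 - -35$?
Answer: $925$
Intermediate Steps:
$g = 30$ ($g = -5 + 35 = 30$)
$A{\left(-13,34 - H{\left(6,-8 \right)} \right)} + g^{2} = \left(34 - 9\right) + 30^{2} = \left(34 - 9\right) + 900 = 25 + 900 = 925$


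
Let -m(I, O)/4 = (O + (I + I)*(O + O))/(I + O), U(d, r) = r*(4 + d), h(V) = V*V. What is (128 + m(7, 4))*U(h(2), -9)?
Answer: -67968/11 ≈ -6178.9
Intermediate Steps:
h(V) = V²
m(I, O) = -4*(O + 4*I*O)/(I + O) (m(I, O) = -4*(O + (I + I)*(O + O))/(I + O) = -4*(O + (2*I)*(2*O))/(I + O) = -4*(O + 4*I*O)/(I + O))
(128 + m(7, 4))*U(h(2), -9) = (128 - 4*4*(1 + 4*7)/(7 + 4))*(-9*(4 + 2²)) = (128 - 4*4*(1 + 28)/11)*(-9*(4 + 4)) = (128 - 4*4*1/11*29)*(-9*8) = (128 - 464/11)*(-72) = (944/11)*(-72) = -67968/11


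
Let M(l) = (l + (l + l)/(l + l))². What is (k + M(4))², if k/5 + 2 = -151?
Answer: 547600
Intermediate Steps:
k = -765 (k = -10 + 5*(-151) = -10 - 755 = -765)
M(l) = (1 + l)² (M(l) = (l + (2*l)/((2*l)))² = (l + (2*l)*(1/(2*l)))² = (l + 1)² = (1 + l)²)
(k + M(4))² = (-765 + (1 + 4)²)² = (-765 + 5²)² = (-765 + 25)² = (-740)² = 547600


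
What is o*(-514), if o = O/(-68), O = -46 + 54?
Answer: 1028/17 ≈ 60.471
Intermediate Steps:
O = 8
o = -2/17 (o = 8/(-68) = 8*(-1/68) = -2/17 ≈ -0.11765)
o*(-514) = -2/17*(-514) = 1028/17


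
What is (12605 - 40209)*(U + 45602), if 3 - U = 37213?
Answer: -231652768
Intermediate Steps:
U = -37210 (U = 3 - 1*37213 = 3 - 37213 = -37210)
(12605 - 40209)*(U + 45602) = (12605 - 40209)*(-37210 + 45602) = -27604*8392 = -231652768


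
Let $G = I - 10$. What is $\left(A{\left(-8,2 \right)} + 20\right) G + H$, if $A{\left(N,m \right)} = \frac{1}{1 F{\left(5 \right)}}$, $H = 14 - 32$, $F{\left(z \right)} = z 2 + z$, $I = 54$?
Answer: $\frac{12974}{15} \approx 864.93$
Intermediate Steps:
$F{\left(z \right)} = 3 z$ ($F{\left(z \right)} = 2 z + z = 3 z$)
$H = -18$ ($H = 14 - 32 = -18$)
$G = 44$ ($G = 54 - 10 = 44$)
$A{\left(N,m \right)} = \frac{1}{15}$ ($A{\left(N,m \right)} = \frac{1}{1 \cdot 3 \cdot 5} = \frac{1}{1 \cdot 15} = \frac{1}{15}$)
$\left(A{\left(-8,2 \right)} + 20\right) G + H = \left(\frac{1}{15} + 20\right) 44 - 18 = \frac{301}{15} \cdot 44 - 18 = \frac{13244}{15} - 18 = \frac{12974}{15}$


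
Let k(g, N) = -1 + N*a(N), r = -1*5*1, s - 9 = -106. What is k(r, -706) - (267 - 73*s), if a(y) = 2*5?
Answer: -14409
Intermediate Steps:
s = -97 (s = 9 - 106 = -97)
a(y) = 10
r = -5 (r = -5*1 = -5)
k(g, N) = -1 + 10*N (k(g, N) = -1 + N*10 = -1 + 10*N)
k(r, -706) - (267 - 73*s) = (-1 + 10*(-706)) - (267 - 73*(-97)) = (-1 - 7060) - (267 + 7081) = -7061 - 1*7348 = -7061 - 7348 = -14409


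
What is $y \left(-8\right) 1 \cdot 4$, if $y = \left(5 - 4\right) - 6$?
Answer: $160$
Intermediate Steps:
$y = -5$ ($y = 1 - 6 = -5$)
$y \left(-8\right) 1 \cdot 4 = \left(-5\right) \left(-8\right) 1 \cdot 4 = 40 \cdot 4 = 160$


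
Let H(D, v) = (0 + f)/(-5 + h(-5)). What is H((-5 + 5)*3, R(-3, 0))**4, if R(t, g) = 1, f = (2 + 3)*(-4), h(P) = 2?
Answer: 160000/81 ≈ 1975.3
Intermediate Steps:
f = -20 (f = 5*(-4) = -20)
H(D, v) = 20/3 (H(D, v) = (0 - 20)/(-5 + 2) = -20/(-3) = -20*(-1/3) = 20/3)
H((-5 + 5)*3, R(-3, 0))**4 = (20/3)**4 = 160000/81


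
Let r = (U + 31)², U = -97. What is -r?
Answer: -4356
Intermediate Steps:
r = 4356 (r = (-97 + 31)² = (-66)² = 4356)
-r = -1*4356 = -4356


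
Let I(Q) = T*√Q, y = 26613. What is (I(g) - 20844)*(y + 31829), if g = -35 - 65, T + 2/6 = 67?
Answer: -1218165048 + 116884000*I/3 ≈ -1.2182e+9 + 3.8961e+7*I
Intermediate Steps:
T = 200/3 (T = -⅓ + 67 = 200/3 ≈ 66.667)
g = -100
I(Q) = 200*√Q/3
(I(g) - 20844)*(y + 31829) = (200*√(-100)/3 - 20844)*(26613 + 31829) = (200*(10*I)/3 - 20844)*58442 = (2000*I/3 - 20844)*58442 = (-20844 + 2000*I/3)*58442 = -1218165048 + 116884000*I/3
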